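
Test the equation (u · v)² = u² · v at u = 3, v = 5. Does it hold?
Substituting u = 3, v = 5:

LHS = (3 · 5)² = 225
RHS = 3² · 5 = 45

LHS ≠ RHS, so the equation does not hold at this point.

Answer: Fails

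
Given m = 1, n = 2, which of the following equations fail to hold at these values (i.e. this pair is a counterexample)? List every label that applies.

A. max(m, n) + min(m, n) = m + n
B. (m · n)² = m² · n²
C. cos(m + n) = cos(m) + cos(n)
Evaluating each claim at the given values:
A. LHS = 3, RHS = 3 → holds here (LHS = RHS)
B. LHS = 4, RHS = 4 → holds here (LHS = RHS)
C. LHS = cos(3) ≈ -0.99, RHS = cos(2) + cos(1) ≈ 0.1242 → fails here (LHS ≠ RHS)

Answer: C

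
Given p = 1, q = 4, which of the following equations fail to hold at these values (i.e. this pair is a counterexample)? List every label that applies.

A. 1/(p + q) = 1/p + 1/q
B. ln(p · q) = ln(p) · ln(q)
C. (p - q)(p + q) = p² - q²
Evaluating each claim at the given values:
A. LHS = 1/5, RHS = 5/4 → fails here (LHS ≠ RHS)
B. LHS = ln(4) ≈ 1.386, RHS = 0 → fails here (LHS ≠ RHS)
C. LHS = -15, RHS = -15 → holds here (LHS = RHS)

Answer: A, B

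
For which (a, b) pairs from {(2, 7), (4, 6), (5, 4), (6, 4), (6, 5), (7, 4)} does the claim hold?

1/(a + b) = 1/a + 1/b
Testing each pair:
(2, 7): LHS = 1/9, RHS = 9/14 → fails
(4, 6): LHS = 1/10, RHS = 5/12 → fails
(5, 4): LHS = 1/9, RHS = 9/20 → fails
(6, 4): LHS = 1/10, RHS = 5/12 → fails
(6, 5): LHS = 1/11, RHS = 11/30 → fails
(7, 4): LHS = 1/11, RHS = 11/28 → fails

No pair satisfies the claim.

Answer: None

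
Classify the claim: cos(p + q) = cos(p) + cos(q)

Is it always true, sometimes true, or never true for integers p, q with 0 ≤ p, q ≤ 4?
Never true

The claim fails for every pair in the range. For instance at (p, q) = (0, 0): LHS = 1, RHS = 2.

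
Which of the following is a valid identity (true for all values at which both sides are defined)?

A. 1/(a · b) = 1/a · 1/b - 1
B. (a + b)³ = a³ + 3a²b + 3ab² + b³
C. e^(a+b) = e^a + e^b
B

A: fails at (5, 5) — LHS = 1/25, RHS = -24/25.
B: holds — e.g. at (2, 7), both sides equal 729.
C: fails at (1, 4) — LHS = e^5 ≈ 148.4, RHS = e + e^4 ≈ 57.32.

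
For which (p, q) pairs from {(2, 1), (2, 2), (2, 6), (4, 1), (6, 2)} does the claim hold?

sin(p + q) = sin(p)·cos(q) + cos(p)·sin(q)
All pairs

Testing each pair:
(2, 1): LHS = sin(3) ≈ 0.1411, RHS = sin(1)·cos(2) + sin(2)·cos(1) ≈ 0.1411 → holds
(2, 2): LHS = sin(4) ≈ -0.7568, RHS = 2·sin(2)·cos(2) ≈ -0.7568 → holds
(2, 6): LHS = sin(8) ≈ 0.9894, RHS = sin(6)·cos(2) + sin(2)·cos(6) ≈ 0.9894 → holds
(4, 1): LHS = sin(5) ≈ -0.9589, RHS = sin(1)·cos(4) + sin(4)·cos(1) ≈ -0.9589 → holds
(6, 2): LHS = sin(8) ≈ 0.9894, RHS = sin(6)·cos(2) + sin(2)·cos(6) ≈ 0.9894 → holds

Every pair satisfies the claim.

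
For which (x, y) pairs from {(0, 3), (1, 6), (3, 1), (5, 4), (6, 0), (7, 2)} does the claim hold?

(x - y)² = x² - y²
(6, 0)

Testing each pair:
(0, 3): LHS = 9, RHS = -9 → fails
(1, 6): LHS = 25, RHS = -35 → fails
(3, 1): LHS = 4, RHS = 8 → fails
(5, 4): LHS = 1, RHS = 9 → fails
(6, 0): LHS = 36, RHS = 36 → holds
(7, 2): LHS = 25, RHS = 45 → fails

1 of 6 pairs satisfies the claim.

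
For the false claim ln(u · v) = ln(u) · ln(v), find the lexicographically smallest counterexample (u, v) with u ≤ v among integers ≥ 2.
(u, v) = (2, 2)

Substituting (2, 2) into the claim:
LHS = ln(2 · 2) = ln(4) ≈ 1.386
RHS = ln(2) · ln(2) = ln(2)² ≈ 0.4805

Since LHS ≠ RHS, this pair disproves the claim, and no lexicographically smaller pair (u ≤ v, integers ≥ 2) does.

For instance (2, 3) is also a counterexample (LHS = ln(6) ≈ 1.792, RHS = ln(2)·ln(3) ≈ 0.7615), but it's lexicographically larger.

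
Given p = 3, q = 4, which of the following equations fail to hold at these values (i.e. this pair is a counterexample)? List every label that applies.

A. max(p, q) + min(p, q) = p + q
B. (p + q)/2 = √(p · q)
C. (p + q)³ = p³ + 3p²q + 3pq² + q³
B

Evaluating each claim at the given values:
A. LHS = 7, RHS = 7 → holds here (LHS = RHS)
B. LHS = 7/2, RHS = 2·√(3) ≈ 3.464 → fails here (LHS ≠ RHS)
C. LHS = 343, RHS = 343 → holds here (LHS = RHS)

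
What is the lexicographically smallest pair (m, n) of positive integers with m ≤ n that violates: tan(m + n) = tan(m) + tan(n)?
(m, n) = (1, 1)

Substituting (1, 1) into the claim:
LHS = tan(1 + 1) = tan(2) ≈ -2.185
RHS = tan(1) + tan(1) = 2·tan(1) ≈ 3.115

Since LHS ≠ RHS, this pair disproves the claim, and no lexicographically smaller pair (m ≤ n, positive integers) does.

For instance (2, 4) is also a counterexample (LHS = tan(6) ≈ -0.291, RHS = tan(2) + tan(4) ≈ -1.027), but it's lexicographically larger.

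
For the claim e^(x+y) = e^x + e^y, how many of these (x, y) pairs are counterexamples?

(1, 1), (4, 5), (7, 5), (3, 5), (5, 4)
Testing each pair:
(1, 1): LHS = e^2 ≈ 7.389, RHS = 2·e ≈ 5.437 → counterexample
(4, 5): LHS = e^9 ≈ 8103, RHS = e^4 + e^5 ≈ 203 → counterexample
(7, 5): LHS = e^12 ≈ 162754.8, RHS = e^5 + e^7 ≈ 1245 → counterexample
(3, 5): LHS = e^8 ≈ 2981, RHS = e^3 + e^5 ≈ 168.5 → counterexample
(5, 4): LHS = e^9 ≈ 8103, RHS = e^4 + e^5 ≈ 203 → counterexample

That makes 5 counterexamples.

Answer: 5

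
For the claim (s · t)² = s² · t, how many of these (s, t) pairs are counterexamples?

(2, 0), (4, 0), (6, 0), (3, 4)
1

Testing each pair:
(2, 0): LHS = 0, RHS = 0 → satisfies claim
(4, 0): LHS = 0, RHS = 0 → satisfies claim
(6, 0): LHS = 0, RHS = 0 → satisfies claim
(3, 4): LHS = 144, RHS = 36 → counterexample

That makes 1 counterexample.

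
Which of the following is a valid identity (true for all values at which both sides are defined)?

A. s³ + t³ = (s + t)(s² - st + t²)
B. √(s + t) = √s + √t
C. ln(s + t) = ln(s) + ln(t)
A

A: holds — e.g. at (0, 1), both sides equal 1.
B: fails at (2, 7) — LHS = 3, RHS = √(2) + √(7) ≈ 4.06.
C: fails at (3, 5) — LHS = ln(8) ≈ 2.079, RHS = ln(3) + ln(5) ≈ 2.708.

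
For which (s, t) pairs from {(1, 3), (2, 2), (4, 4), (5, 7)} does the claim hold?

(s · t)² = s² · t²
Testing each pair:
(1, 3): LHS = 9, RHS = 9 → holds
(2, 2): LHS = 16, RHS = 16 → holds
(4, 4): LHS = 256, RHS = 256 → holds
(5, 7): LHS = 1225, RHS = 1225 → holds

Every pair satisfies the claim.

Answer: All pairs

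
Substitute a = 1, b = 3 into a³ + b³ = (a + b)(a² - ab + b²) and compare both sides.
LHS = 1³ + 3³ = 28
RHS = (1 + 3)(1² - 1·3 + 3²) = 28

LHS = RHS: the two sides agree.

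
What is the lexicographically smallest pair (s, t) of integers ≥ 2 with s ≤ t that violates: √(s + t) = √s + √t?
(s, t) = (2, 2)

Substituting (2, 2) into the claim:
LHS = √(2 + 2) = 2
RHS = √2 + √2 = 2·√(2) ≈ 2.828

Since LHS ≠ RHS, this pair disproves the claim, and no lexicographically smaller pair (s ≤ t, integers ≥ 2) does.

For instance (6, 7) is also a counterexample (LHS = √(13) ≈ 3.606, RHS = √(6) + √(7) ≈ 5.095), but it's lexicographically larger.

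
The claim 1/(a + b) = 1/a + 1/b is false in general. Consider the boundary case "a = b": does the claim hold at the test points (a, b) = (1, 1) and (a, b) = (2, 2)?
No, fails at both test points

At (1, 1): LHS = 1/2 ≠ RHS = 2
At (2, 2): LHS = 1/4 ≠ RHS = 1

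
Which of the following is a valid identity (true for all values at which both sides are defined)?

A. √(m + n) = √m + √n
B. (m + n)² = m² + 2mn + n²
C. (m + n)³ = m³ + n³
A: fails at (2, 2) — LHS = 2, RHS = 2·√(2) ≈ 2.828.
B: holds — e.g. at (1, 5), both sides equal 36.
C: fails at (3, 7) — LHS = 1000, RHS = 370.

Answer: B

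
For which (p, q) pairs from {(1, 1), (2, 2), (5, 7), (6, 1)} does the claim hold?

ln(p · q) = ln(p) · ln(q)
(1, 1)

Testing each pair:
(1, 1): LHS = 0, RHS = 0 → holds
(2, 2): LHS = ln(4) ≈ 1.386, RHS = ln(2)² ≈ 0.4805 → fails
(5, 7): LHS = ln(35) ≈ 3.555, RHS = ln(5)·ln(7) ≈ 3.132 → fails
(6, 1): LHS = ln(6) ≈ 1.792, RHS = 0 → fails

1 of 4 pairs satisfies the claim.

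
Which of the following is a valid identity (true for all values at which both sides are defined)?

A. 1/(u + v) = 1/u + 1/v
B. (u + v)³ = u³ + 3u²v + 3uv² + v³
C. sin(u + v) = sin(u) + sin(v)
B

A: fails at (2, 2) — LHS = 1/4, RHS = 1.
B: holds — e.g. at (2, 5), both sides equal 343.
C: fails at (4, 6) — LHS = sin(10) ≈ -0.544, RHS = sin(4) + sin(6) ≈ -1.036.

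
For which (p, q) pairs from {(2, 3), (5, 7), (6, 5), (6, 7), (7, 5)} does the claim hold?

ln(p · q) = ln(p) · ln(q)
None

Testing each pair:
(2, 3): LHS = ln(6) ≈ 1.792, RHS = ln(2)·ln(3) ≈ 0.7615 → fails
(5, 7): LHS = ln(35) ≈ 3.555, RHS = ln(5)·ln(7) ≈ 3.132 → fails
(6, 5): LHS = ln(30) ≈ 3.401, RHS = ln(5)·ln(6) ≈ 2.884 → fails
(6, 7): LHS = ln(42) ≈ 3.738, RHS = ln(6)·ln(7) ≈ 3.487 → fails
(7, 5): LHS = ln(35) ≈ 3.555, RHS = ln(5)·ln(7) ≈ 3.132 → fails

No pair satisfies the claim.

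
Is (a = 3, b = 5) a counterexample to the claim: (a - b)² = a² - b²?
Substituting a = 3, b = 5:
LHS = (3 - 5)² = 4
RHS = 3² - 5² = -16

Since LHS ≠ RHS, this pair disproves the claim.

Answer: Yes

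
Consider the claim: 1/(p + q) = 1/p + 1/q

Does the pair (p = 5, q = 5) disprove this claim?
Yes

Substituting p = 5, q = 5:
LHS = 1/(5 + 5) = 1/10
RHS = 1/5 + 1/5 = 2/5

Since LHS ≠ RHS, this pair disproves the claim.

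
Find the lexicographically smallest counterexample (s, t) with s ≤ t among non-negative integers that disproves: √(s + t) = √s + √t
Substituting (1, 1) into the claim:
LHS = √(1 + 1) = √(2) ≈ 1.414
RHS = √1 + √1 = 2

Since LHS ≠ RHS, this pair disproves the claim, and no lexicographically smaller pair (s ≤ t, non-negative integers) does.

For instance (6, 6) is also a counterexample (LHS = 2·√(3) ≈ 3.464, RHS = 2·√(6) ≈ 4.899), but it's lexicographically larger.

Answer: (s, t) = (1, 1)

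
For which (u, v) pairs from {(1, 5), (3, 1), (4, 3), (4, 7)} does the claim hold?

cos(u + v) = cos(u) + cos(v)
Testing each pair:
(1, 5): LHS = cos(6) ≈ 0.9602, RHS = cos(5) + cos(1) ≈ 0.824 → fails
(3, 1): LHS = cos(4) ≈ -0.6536, RHS = cos(3) + cos(1) ≈ -0.4497 → fails
(4, 3): LHS = cos(7) ≈ 0.7539, RHS = cos(3) + cos(4) ≈ -1.644 → fails
(4, 7): LHS = cos(11) ≈ 0.004426, RHS = cos(4) + cos(7) ≈ 0.1003 → fails

No pair satisfies the claim.

Answer: None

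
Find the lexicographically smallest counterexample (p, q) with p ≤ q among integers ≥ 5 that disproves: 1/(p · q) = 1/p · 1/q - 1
(p, q) = (5, 5)

Substituting (5, 5) into the claim:
LHS = 1/(5 · 5) = 1/25
RHS = 1/5 · 1/5 - 1 = -24/25

Since LHS ≠ RHS, this pair disproves the claim, and no lexicographically smaller pair (p ≤ q, integers ≥ 5) does.

For instance (9, 9) is also a counterexample (LHS = 1/81, RHS = -80/81), but it's lexicographically larger.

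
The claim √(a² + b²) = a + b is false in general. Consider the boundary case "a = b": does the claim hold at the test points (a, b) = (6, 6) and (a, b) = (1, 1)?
At (6, 6): LHS = 6·√(2) ≈ 8.485 ≠ RHS = 12
At (1, 1): LHS = √(2) ≈ 1.414 ≠ RHS = 2

Answer: No, fails at both test points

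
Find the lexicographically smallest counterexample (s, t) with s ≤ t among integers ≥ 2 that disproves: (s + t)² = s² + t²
(s, t) = (2, 2)

Substituting (2, 2) into the claim:
LHS = (2 + 2)² = 16
RHS = 2² + 2² = 8

Since LHS ≠ RHS, this pair disproves the claim, and no lexicographically smaller pair (s ≤ t, integers ≥ 2) does.

For instance (2, 9) is also a counterexample (LHS = 121, RHS = 85), but it's lexicographically larger.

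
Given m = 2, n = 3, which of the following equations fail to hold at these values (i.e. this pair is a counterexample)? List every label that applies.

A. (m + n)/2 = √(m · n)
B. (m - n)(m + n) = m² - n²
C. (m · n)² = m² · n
Evaluating each claim at the given values:
A. LHS = 5/2, RHS = √(6) ≈ 2.449 → fails here (LHS ≠ RHS)
B. LHS = -5, RHS = -5 → holds here (LHS = RHS)
C. LHS = 36, RHS = 12 → fails here (LHS ≠ RHS)

Answer: A, C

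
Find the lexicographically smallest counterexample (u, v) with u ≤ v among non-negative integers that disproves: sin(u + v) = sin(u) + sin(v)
(u, v) = (1, 1)

At (0, 4): both sides equal sin(4) ≈ -0.7568, so it holds there.
At (0, 7): both sides equal sin(7) ≈ 0.657, so it holds there.

Substituting (1, 1) into the claim:
LHS = sin(1 + 1) = sin(2) ≈ 0.9093
RHS = sin(1) + sin(1) = 2·sin(1) ≈ 1.683

Since LHS ≠ RHS, this pair disproves the claim, and no lexicographically smaller pair (u ≤ v, non-negative integers) does.

For instance (2, 5) is also a counterexample (LHS = sin(7) ≈ 0.657, RHS = sin(5) + sin(2) ≈ -0.04963), but it's lexicographically larger.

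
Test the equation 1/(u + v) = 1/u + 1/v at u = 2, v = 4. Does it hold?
Substituting u = 2, v = 4:

LHS = 1/(2 + 4) = 1/6
RHS = 1/2 + 1/4 = 3/4

LHS ≠ RHS, so the equation does not hold at this point.

Answer: Fails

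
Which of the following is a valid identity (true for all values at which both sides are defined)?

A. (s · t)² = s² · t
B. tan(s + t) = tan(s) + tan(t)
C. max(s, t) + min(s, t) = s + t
A: fails at (1, 5) — LHS = 25, RHS = 5.
B: fails at (2, 2) — LHS = tan(4) ≈ 1.158, RHS = 2·tan(2) ≈ -4.37.
C: holds — e.g. at (4, 6), both sides equal 10.

Answer: C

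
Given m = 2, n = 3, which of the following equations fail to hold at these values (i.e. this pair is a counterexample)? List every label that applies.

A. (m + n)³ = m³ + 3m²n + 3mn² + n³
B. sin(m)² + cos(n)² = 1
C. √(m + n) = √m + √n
Evaluating each claim at the given values:
A. LHS = 125, RHS = 125 → holds here (LHS = RHS)
B. LHS = sin(2)² + cos(3)² ≈ 1.807, RHS = 1 → fails here (LHS ≠ RHS)
C. LHS = √(5) ≈ 2.236, RHS = √(2) + √(3) ≈ 3.146 → fails here (LHS ≠ RHS)

Answer: B, C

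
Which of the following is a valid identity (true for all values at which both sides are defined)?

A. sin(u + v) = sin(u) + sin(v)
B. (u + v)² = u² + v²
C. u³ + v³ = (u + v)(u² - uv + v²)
A: fails at (2, 7) — LHS = sin(9) ≈ 0.4121, RHS = sin(7) + sin(2) ≈ 1.566.
B: fails at (3, 7) — LHS = 100, RHS = 58.
C: holds — e.g. at (1, 3), both sides equal 28.

Answer: C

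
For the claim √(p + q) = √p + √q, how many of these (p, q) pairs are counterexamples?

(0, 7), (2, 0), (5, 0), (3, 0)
0

Testing each pair:
(0, 7): LHS = √(7) ≈ 2.646, RHS = √(7) ≈ 2.646 → satisfies claim
(2, 0): LHS = √(2) ≈ 1.414, RHS = √(2) ≈ 1.414 → satisfies claim
(5, 0): LHS = √(5) ≈ 2.236, RHS = √(5) ≈ 2.236 → satisfies claim
(3, 0): LHS = √(3) ≈ 1.732, RHS = √(3) ≈ 1.732 → satisfies claim

That makes 0 counterexamples.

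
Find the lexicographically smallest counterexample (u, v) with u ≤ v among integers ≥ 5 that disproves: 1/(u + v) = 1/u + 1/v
(u, v) = (5, 5)

Substituting (5, 5) into the claim:
LHS = 1/(5 + 5) = 1/10
RHS = 1/5 + 1/5 = 2/5

Since LHS ≠ RHS, this pair disproves the claim, and no lexicographically smaller pair (u ≤ v, integers ≥ 5) does.

For instance (6, 12) is also a counterexample (LHS = 1/18, RHS = 1/4), but it's lexicographically larger.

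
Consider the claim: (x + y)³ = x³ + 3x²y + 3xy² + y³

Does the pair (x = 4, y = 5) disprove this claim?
Substituting x = 4, y = 5:
LHS = (4 + 5)³ = 729
RHS = 4³ + 3·4²·5 + 3·4·5² + 5³ = 729

The sides agree, so this pair does not disprove the claim.

Answer: No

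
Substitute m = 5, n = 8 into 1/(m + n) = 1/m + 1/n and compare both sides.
LHS = 1/(5 + 8) = 1/13
RHS = 1/5 + 1/8 = 13/40

LHS ≠ RHS, so the equation does not hold here.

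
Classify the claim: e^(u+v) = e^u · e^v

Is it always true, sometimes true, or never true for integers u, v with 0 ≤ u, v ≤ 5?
The identity holds for every pair in the range. For instance at (u, v) = (1, 2): both sides equal e^3 ≈ 20.09.

Answer: Always true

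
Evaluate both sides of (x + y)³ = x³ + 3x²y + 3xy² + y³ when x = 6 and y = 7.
LHS = (6 + 7)³ = 2197
RHS = 6³ + 3·6²·7 + 3·6·7² + 7³ = 2197

LHS = RHS: the two sides agree.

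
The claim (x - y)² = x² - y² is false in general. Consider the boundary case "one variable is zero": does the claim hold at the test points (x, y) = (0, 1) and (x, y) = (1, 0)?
Only at (1, 0)

At (0, 1): LHS = 1 ≠ RHS = -1
At (1, 0): LHS = 1, RHS = 1 → equal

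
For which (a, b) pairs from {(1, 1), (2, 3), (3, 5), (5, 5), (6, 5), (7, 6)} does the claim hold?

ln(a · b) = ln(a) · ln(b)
Testing each pair:
(1, 1): LHS = 0, RHS = 0 → holds
(2, 3): LHS = ln(6) ≈ 1.792, RHS = ln(2)·ln(3) ≈ 0.7615 → fails
(3, 5): LHS = ln(15) ≈ 2.708, RHS = ln(3)·ln(5) ≈ 1.768 → fails
(5, 5): LHS = ln(25) ≈ 3.219, RHS = ln(5)² ≈ 2.59 → fails
(6, 5): LHS = ln(30) ≈ 3.401, RHS = ln(5)·ln(6) ≈ 2.884 → fails
(7, 6): LHS = ln(42) ≈ 3.738, RHS = ln(6)·ln(7) ≈ 3.487 → fails

1 of 6 pairs satisfies the claim.

Answer: (1, 1)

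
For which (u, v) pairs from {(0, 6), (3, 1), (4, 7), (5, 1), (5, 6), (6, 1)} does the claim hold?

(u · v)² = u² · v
Testing each pair:
(0, 6): LHS = 0, RHS = 0 → holds
(3, 1): LHS = 9, RHS = 9 → holds
(4, 7): LHS = 784, RHS = 112 → fails
(5, 1): LHS = 25, RHS = 25 → holds
(5, 6): LHS = 900, RHS = 150 → fails
(6, 1): LHS = 36, RHS = 36 → holds

4 of 6 pairs satisfy the claim.

Answer: (0, 6), (3, 1), (5, 1), (6, 1)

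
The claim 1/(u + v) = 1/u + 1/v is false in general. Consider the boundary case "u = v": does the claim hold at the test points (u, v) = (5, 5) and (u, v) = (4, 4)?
At (5, 5): LHS = 1/10 ≠ RHS = 2/5
At (4, 4): LHS = 1/8 ≠ RHS = 1/2

Answer: No, fails at both test points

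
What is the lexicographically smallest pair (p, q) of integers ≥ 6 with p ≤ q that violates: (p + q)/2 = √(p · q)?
(p, q) = (6, 7)

Substituting (6, 7) into the claim:
LHS = (6 + 7)/2 = 13/2
RHS = √(6 · 7) = √(42) ≈ 6.481

Since LHS ≠ RHS, this pair disproves the claim, and no lexicographically smaller pair (p ≤ q, integers ≥ 6) does.

For instance (6, 10) is also a counterexample (LHS = 8, RHS = 2·√(15) ≈ 7.746), but it's lexicographically larger.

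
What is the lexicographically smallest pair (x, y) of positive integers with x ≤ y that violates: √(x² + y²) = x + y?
Substituting (1, 1) into the claim:
LHS = √(1² + 1²) = √(2) ≈ 1.414
RHS = 1 + 1 = 2

Since LHS ≠ RHS, this pair disproves the claim, and no lexicographically smaller pair (x ≤ y, positive integers) does.

For instance (5, 6) is also a counterexample (LHS = √(61) ≈ 7.81, RHS = 11), but it's lexicographically larger.

Answer: (x, y) = (1, 1)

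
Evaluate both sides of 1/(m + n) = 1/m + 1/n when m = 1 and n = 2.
LHS = 1/(1 + 2) = 1/3
RHS = 1/1 + 1/2 = 3/2

LHS ≠ RHS, so the equation does not hold here.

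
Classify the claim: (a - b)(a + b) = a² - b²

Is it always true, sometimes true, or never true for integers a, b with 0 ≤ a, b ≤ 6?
Always true

The identity holds for every pair in the range. For instance at (a, b) = (4, 3): both sides equal 7.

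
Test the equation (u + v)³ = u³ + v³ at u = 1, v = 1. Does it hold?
Substituting u = 1, v = 1:

LHS = (1 + 1)³ = 8
RHS = 1³ + 1³ = 2

LHS ≠ RHS, so the equation does not hold at this point.

Answer: Fails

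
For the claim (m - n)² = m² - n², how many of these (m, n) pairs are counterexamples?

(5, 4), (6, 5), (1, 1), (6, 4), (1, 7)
4

Testing each pair:
(5, 4): LHS = 1, RHS = 9 → counterexample
(6, 5): LHS = 1, RHS = 11 → counterexample
(1, 1): LHS = 0, RHS = 0 → satisfies claim
(6, 4): LHS = 4, RHS = 20 → counterexample
(1, 7): LHS = 36, RHS = -48 → counterexample

That makes 4 counterexamples.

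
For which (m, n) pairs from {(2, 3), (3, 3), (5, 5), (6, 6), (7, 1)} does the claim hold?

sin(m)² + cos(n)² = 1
(3, 3), (5, 5), (6, 6)

Testing each pair:
(2, 3): LHS = sin(2)² + cos(3)² ≈ 1.807, RHS = 1 → fails
(3, 3): LHS = sin(3)² + cos(3)² = 1, RHS = 1 → holds
(5, 5): LHS = cos(5)² + sin(5)² = 1, RHS = 1 → holds
(6, 6): LHS = sin(6)² + cos(6)² = 1, RHS = 1 → holds
(7, 1): LHS = cos(1)² + sin(7)² ≈ 0.7236, RHS = 1 → fails

3 of 5 pairs satisfy the claim.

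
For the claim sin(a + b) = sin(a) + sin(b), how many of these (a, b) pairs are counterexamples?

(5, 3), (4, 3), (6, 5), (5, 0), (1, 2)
4

Testing each pair:
(5, 3): LHS = sin(8) ≈ 0.9894, RHS = sin(5) + sin(3) ≈ -0.8178 → counterexample
(4, 3): LHS = sin(7) ≈ 0.657, RHS = sin(4) + sin(3) ≈ -0.6157 → counterexample
(6, 5): LHS = sin(11) ≈ -1, RHS = sin(5) + sin(6) ≈ -1.238 → counterexample
(5, 0): LHS = sin(5) ≈ -0.9589, RHS = sin(5) ≈ -0.9589 → satisfies claim
(1, 2): LHS = sin(3) ≈ 0.1411, RHS = sin(1) + sin(2) ≈ 1.751 → counterexample

That makes 4 counterexamples.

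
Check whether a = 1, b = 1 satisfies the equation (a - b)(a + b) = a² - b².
Holds

Substituting a = 1, b = 1:

LHS = (1 - 1)(1 + 1) = 0
RHS = 1² - 1² = 0

LHS = RHS, so the equation holds at this point.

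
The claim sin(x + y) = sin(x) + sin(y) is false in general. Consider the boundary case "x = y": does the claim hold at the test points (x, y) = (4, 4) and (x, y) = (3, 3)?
No, fails at both test points

At (4, 4): LHS = sin(8) ≈ 0.9894 ≠ RHS = 2·sin(4) ≈ -1.514
At (3, 3): LHS = sin(6) ≈ -0.2794 ≠ RHS = 2·sin(3) ≈ 0.2822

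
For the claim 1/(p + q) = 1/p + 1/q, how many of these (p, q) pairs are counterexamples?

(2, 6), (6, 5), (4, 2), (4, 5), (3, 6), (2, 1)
6

Testing each pair:
(2, 6): LHS = 1/8, RHS = 2/3 → counterexample
(6, 5): LHS = 1/11, RHS = 11/30 → counterexample
(4, 2): LHS = 1/6, RHS = 3/4 → counterexample
(4, 5): LHS = 1/9, RHS = 9/20 → counterexample
(3, 6): LHS = 1/9, RHS = 1/2 → counterexample
(2, 1): LHS = 1/3, RHS = 3/2 → counterexample

That makes 6 counterexamples.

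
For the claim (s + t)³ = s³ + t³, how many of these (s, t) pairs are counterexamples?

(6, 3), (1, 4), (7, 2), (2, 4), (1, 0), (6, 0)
Testing each pair:
(6, 3): LHS = 729, RHS = 243 → counterexample
(1, 4): LHS = 125, RHS = 65 → counterexample
(7, 2): LHS = 729, RHS = 351 → counterexample
(2, 4): LHS = 216, RHS = 72 → counterexample
(1, 0): LHS = 1, RHS = 1 → satisfies claim
(6, 0): LHS = 216, RHS = 216 → satisfies claim

That makes 4 counterexamples.

Answer: 4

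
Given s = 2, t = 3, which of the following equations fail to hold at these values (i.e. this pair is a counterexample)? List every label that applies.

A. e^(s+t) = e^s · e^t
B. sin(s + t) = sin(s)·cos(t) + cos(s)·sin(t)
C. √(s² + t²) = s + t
C

Evaluating each claim at the given values:
A. LHS = e^5 ≈ 148.4, RHS = e^5 ≈ 148.4 → holds here (LHS = RHS)
B. LHS = sin(5) ≈ -0.9589, RHS = sin(2)·cos(3) + sin(3)·cos(2) ≈ -0.9589 → holds here (LHS = RHS)
C. LHS = √(13) ≈ 3.606, RHS = 5 → fails here (LHS ≠ RHS)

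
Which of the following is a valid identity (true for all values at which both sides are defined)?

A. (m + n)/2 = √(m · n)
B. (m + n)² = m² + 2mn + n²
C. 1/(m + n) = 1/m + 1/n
A: fails at (4, 6) — LHS = 5, RHS = 2·√(6) ≈ 4.899.
B: holds — e.g. at (6, 7), both sides equal 169.
C: fails at (4, 4) — LHS = 1/8, RHS = 1/2.

Answer: B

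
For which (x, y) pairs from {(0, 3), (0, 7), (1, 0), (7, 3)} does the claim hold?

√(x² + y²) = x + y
(0, 3), (0, 7), (1, 0)

Testing each pair:
(0, 3): LHS = 3, RHS = 3 → holds
(0, 7): LHS = 7, RHS = 7 → holds
(1, 0): LHS = 1, RHS = 1 → holds
(7, 3): LHS = √(58) ≈ 7.616, RHS = 10 → fails

3 of 4 pairs satisfy the claim.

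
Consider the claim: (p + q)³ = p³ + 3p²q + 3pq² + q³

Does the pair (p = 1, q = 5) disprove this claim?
Substituting p = 1, q = 5:
LHS = (1 + 5)³ = 216
RHS = 1³ + 3·1²·5 + 3·1·5² + 5³ = 216

The sides agree, so this pair does not disprove the claim.

Answer: No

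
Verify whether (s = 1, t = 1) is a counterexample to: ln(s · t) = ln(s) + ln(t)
No

Substituting s = 1, t = 1:
LHS = ln(1 · 1) = 0
RHS = ln(1) + ln(1) = 0

The sides agree, so this pair does not disprove the claim.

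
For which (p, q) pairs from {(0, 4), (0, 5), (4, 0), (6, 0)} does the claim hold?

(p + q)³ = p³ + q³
All pairs

Testing each pair:
(0, 4): LHS = 64, RHS = 64 → holds
(0, 5): LHS = 125, RHS = 125 → holds
(4, 0): LHS = 64, RHS = 64 → holds
(6, 0): LHS = 216, RHS = 216 → holds

Every pair satisfies the claim.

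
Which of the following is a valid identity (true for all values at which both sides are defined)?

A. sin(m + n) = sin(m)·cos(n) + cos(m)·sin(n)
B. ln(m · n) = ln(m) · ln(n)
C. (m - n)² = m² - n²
A

A: holds — e.g. at (1, 4), both sides equal sin(5) ≈ -0.9589.
B: fails at (5, 5) — LHS = ln(25) ≈ 3.219, RHS = ln(5)² ≈ 2.59.
C: fails at (1, 4) — LHS = 9, RHS = -15.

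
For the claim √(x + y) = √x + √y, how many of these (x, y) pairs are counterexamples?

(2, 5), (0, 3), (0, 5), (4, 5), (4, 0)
2

Testing each pair:
(2, 5): LHS = √(7) ≈ 2.646, RHS = √(2) + √(5) ≈ 3.65 → counterexample
(0, 3): LHS = √(3) ≈ 1.732, RHS = √(3) ≈ 1.732 → satisfies claim
(0, 5): LHS = √(5) ≈ 2.236, RHS = √(5) ≈ 2.236 → satisfies claim
(4, 5): LHS = 3, RHS = 2 + √(5) ≈ 4.236 → counterexample
(4, 0): LHS = 2, RHS = 2 → satisfies claim

That makes 2 counterexamples.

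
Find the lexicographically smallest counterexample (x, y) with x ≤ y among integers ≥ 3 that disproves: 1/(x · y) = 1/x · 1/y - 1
Substituting (3, 3) into the claim:
LHS = 1/(3 · 3) = 1/9
RHS = 1/3 · 1/3 - 1 = -8/9

Since LHS ≠ RHS, this pair disproves the claim, and no lexicographically smaller pair (x ≤ y, integers ≥ 3) does.

For instance (9, 10) is also a counterexample (LHS = 1/90, RHS = -89/90), but it's lexicographically larger.

Answer: (x, y) = (3, 3)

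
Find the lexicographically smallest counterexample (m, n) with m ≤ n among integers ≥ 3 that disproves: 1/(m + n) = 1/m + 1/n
(m, n) = (3, 3)

Substituting (3, 3) into the claim:
LHS = 1/(3 + 3) = 1/6
RHS = 1/3 + 1/3 = 2/3

Since LHS ≠ RHS, this pair disproves the claim, and no lexicographically smaller pair (m ≤ n, integers ≥ 3) does.

For instance (10, 10) is also a counterexample (LHS = 1/20, RHS = 1/5), but it's lexicographically larger.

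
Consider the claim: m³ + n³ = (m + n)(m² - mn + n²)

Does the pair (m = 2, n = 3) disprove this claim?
No

Substituting m = 2, n = 3:
LHS = 2³ + 3³ = 35
RHS = (2 + 3)(2² - 2·3 + 3²) = 35

The sides agree, so this pair does not disprove the claim.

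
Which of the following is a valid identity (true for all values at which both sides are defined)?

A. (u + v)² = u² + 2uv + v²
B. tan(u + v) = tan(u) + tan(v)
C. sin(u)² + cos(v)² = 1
A

A: holds — e.g. at (5, 8), both sides equal 169.
B: fails at (2, 4) — LHS = tan(6) ≈ -0.291, RHS = tan(2) + tan(4) ≈ -1.027.
C: fails at (0, 1) — LHS = cos(1)² ≈ 0.2919, RHS = 1.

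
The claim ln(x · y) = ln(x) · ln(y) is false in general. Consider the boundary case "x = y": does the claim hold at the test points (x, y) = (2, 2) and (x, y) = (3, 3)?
At (2, 2): LHS = ln(4) ≈ 1.386 ≠ RHS = ln(2)² ≈ 0.4805
At (3, 3): LHS = ln(9) ≈ 2.197 ≠ RHS = ln(3)² ≈ 1.207

Answer: No, fails at both test points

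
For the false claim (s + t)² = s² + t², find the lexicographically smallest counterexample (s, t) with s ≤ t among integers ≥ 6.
(s, t) = (6, 6)

Substituting (6, 6) into the claim:
LHS = (6 + 6)² = 144
RHS = 6² + 6² = 72

Since LHS ≠ RHS, this pair disproves the claim, and no lexicographically smaller pair (s ≤ t, integers ≥ 6) does.

For instance (9, 11) is also a counterexample (LHS = 400, RHS = 202), but it's lexicographically larger.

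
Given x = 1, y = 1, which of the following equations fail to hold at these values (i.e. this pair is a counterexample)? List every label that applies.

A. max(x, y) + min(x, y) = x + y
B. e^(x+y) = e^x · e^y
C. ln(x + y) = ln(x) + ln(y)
Evaluating each claim at the given values:
A. LHS = 2, RHS = 2 → holds here (LHS = RHS)
B. LHS = e^2 ≈ 7.389, RHS = e^2 ≈ 7.389 → holds here (LHS = RHS)
C. LHS = ln(2) ≈ 0.6931, RHS = 0 → fails here (LHS ≠ RHS)

Answer: C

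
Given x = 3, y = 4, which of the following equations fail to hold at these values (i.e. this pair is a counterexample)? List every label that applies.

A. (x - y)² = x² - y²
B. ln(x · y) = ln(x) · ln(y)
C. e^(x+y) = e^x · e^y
Evaluating each claim at the given values:
A. LHS = 1, RHS = -7 → fails here (LHS ≠ RHS)
B. LHS = ln(12) ≈ 2.485, RHS = ln(3)·ln(4) ≈ 1.523 → fails here (LHS ≠ RHS)
C. LHS = e^7 ≈ 1097, RHS = e^7 ≈ 1097 → holds here (LHS = RHS)

Answer: A, B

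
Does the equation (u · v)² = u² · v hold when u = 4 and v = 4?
Substituting u = 4, v = 4:

LHS = (4 · 4)² = 256
RHS = 4² · 4 = 64

LHS ≠ RHS, so the equation does not hold at this point.

Answer: Fails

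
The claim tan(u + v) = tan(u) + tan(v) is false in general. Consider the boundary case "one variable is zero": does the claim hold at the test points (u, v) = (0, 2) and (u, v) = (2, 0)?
Yes, holds at both test points

At (0, 2): LHS = tan(2) ≈ -2.185, RHS = tan(2) ≈ -2.185 → equal
At (2, 0): LHS = tan(2) ≈ -2.185, RHS = tan(2) ≈ -2.185 → equal

So the claim does hold at both of these boundary points, even though it is not an identity.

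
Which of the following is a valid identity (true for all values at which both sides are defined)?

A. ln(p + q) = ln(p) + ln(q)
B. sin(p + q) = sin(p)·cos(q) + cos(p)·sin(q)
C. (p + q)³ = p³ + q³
B

A: fails at (3, 3) — LHS = ln(6) ≈ 1.792, RHS = 2·ln(3) ≈ 2.197.
B: holds — e.g. at (4, 5), both sides equal sin(9) ≈ 0.4121.
C: fails at (4, 6) — LHS = 1000, RHS = 280.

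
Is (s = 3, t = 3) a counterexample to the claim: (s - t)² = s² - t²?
Substituting s = 3, t = 3:
LHS = (3 - 3)² = 0
RHS = 3² - 3² = 0

The sides agree, so this pair does not disprove the claim.

Answer: No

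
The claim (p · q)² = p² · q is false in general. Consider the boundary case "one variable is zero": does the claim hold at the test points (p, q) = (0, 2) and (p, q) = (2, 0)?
Yes, holds at both test points

At (0, 2): LHS = 0, RHS = 0 → equal
At (2, 0): LHS = 0, RHS = 0 → equal

So the claim does hold at both of these boundary points, even though it is not an identity.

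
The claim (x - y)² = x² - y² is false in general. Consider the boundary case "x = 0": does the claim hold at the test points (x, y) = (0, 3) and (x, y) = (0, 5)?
At (0, 3): LHS = 9 ≠ RHS = -9
At (0, 5): LHS = 25 ≠ RHS = -25

Answer: No, fails at both test points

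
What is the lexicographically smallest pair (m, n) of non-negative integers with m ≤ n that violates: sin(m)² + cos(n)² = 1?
At (0, 0): both sides equal 1, so it holds there.

Substituting (0, 1) into the claim:
LHS = sin(0)² + cos(1)² = cos(1)² ≈ 0.2919
RHS = 1

Since LHS ≠ RHS, this pair disproves the claim, and no lexicographically smaller pair (m ≤ n, non-negative integers) does.

For instance (4, 6) is also a counterexample (LHS = sin(4)² + cos(6)² ≈ 1.495, RHS = 1), but it's lexicographically larger.

Answer: (m, n) = (0, 1)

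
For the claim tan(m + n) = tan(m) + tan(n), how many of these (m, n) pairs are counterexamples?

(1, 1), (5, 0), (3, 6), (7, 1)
Testing each pair:
(1, 1): LHS = tan(2) ≈ -2.185, RHS = 2·tan(1) ≈ 3.115 → counterexample
(5, 0): LHS = tan(5) ≈ -3.381, RHS = tan(5) ≈ -3.381 → satisfies claim
(3, 6): LHS = tan(9) ≈ -0.4523, RHS = tan(6) + tan(3) ≈ -0.4336 → counterexample
(7, 1): LHS = tan(8) ≈ -6.8, RHS = tan(7) + tan(1) ≈ 2.429 → counterexample

That makes 3 counterexamples.

Answer: 3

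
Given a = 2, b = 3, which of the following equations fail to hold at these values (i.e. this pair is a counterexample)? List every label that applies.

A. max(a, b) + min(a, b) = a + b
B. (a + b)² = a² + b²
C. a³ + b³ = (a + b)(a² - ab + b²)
Evaluating each claim at the given values:
A. LHS = 5, RHS = 5 → holds here (LHS = RHS)
B. LHS = 25, RHS = 13 → fails here (LHS ≠ RHS)
C. LHS = 35, RHS = 35 → holds here (LHS = RHS)

Answer: B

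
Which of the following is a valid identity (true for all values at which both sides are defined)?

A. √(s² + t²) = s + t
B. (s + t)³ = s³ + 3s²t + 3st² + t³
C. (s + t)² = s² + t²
B

A: fails at (5, 5) — LHS = 5·√(2) ≈ 7.071, RHS = 10.
B: holds — e.g. at (2, 3), both sides equal 125.
C: fails at (2, 7) — LHS = 81, RHS = 53.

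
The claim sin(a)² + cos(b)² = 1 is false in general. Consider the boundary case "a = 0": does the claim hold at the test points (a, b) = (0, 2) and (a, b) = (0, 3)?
At (0, 2): LHS = cos(2)² ≈ 0.1732 ≠ RHS = 1
At (0, 3): LHS = cos(3)² ≈ 0.9801 ≠ RHS = 1

Answer: No, fails at both test points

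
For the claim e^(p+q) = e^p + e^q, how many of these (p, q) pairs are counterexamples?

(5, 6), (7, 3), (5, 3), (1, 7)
4

Testing each pair:
(5, 6): LHS = e^11 ≈ 59874.1, RHS = e^5 + e^6 ≈ 551.8 → counterexample
(7, 3): LHS = e^10 ≈ 22026.5, RHS = e^3 + e^7 ≈ 1117 → counterexample
(5, 3): LHS = e^8 ≈ 2981, RHS = e^3 + e^5 ≈ 168.5 → counterexample
(1, 7): LHS = e^8 ≈ 2981, RHS = e + e^7 ≈ 1099 → counterexample

That makes 4 counterexamples.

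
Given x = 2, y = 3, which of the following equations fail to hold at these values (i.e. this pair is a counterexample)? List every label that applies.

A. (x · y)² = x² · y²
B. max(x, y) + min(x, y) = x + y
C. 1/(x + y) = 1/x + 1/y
Evaluating each claim at the given values:
A. LHS = 36, RHS = 36 → holds here (LHS = RHS)
B. LHS = 5, RHS = 5 → holds here (LHS = RHS)
C. LHS = 1/5, RHS = 5/6 → fails here (LHS ≠ RHS)

Answer: C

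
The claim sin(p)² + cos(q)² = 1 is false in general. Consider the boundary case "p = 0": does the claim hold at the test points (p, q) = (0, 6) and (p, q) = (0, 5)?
No, fails at both test points

At (0, 6): LHS = cos(6)² ≈ 0.9219 ≠ RHS = 1
At (0, 5): LHS = cos(5)² ≈ 0.08046 ≠ RHS = 1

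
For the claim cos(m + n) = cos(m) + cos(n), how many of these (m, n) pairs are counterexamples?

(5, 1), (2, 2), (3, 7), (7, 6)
Testing each pair:
(5, 1): LHS = cos(6) ≈ 0.9602, RHS = cos(5) + cos(1) ≈ 0.824 → counterexample
(2, 2): LHS = cos(4) ≈ -0.6536, RHS = 2·cos(2) ≈ -0.8323 → counterexample
(3, 7): LHS = cos(10) ≈ -0.8391, RHS = cos(3) + cos(7) ≈ -0.2361 → counterexample
(7, 6): LHS = cos(13) ≈ 0.9074, RHS = cos(7) + cos(6) ≈ 1.714 → counterexample

That makes 4 counterexamples.

Answer: 4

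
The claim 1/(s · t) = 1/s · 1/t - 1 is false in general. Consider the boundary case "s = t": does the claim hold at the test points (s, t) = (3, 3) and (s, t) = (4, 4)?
No, fails at both test points

At (3, 3): LHS = 1/9 ≠ RHS = -8/9
At (4, 4): LHS = 1/16 ≠ RHS = -15/16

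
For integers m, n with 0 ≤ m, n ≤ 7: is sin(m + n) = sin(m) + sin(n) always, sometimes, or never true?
It holds at (m, n) = (0, 2) (both sides equal sin(2) ≈ 0.9093), but fails at (m, n) = (5, 7) (LHS = sin(12) ≈ -0.5366, RHS = sin(5) + sin(7) ≈ -0.3019).

Answer: Sometimes true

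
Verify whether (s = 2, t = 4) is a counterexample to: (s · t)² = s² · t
Substituting s = 2, t = 4:
LHS = (2 · 4)² = 64
RHS = 2² · 4 = 16

Since LHS ≠ RHS, this pair disproves the claim.

Answer: Yes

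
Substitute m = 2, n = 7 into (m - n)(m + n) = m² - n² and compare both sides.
LHS = (2 - 7)(2 + 7) = -45
RHS = 2² - 7² = -45

LHS = RHS: the two sides agree.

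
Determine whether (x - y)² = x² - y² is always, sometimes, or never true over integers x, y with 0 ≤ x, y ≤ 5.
Sometimes true

It holds at (x, y) = (4, 0) (both sides equal 16), but fails at (x, y) = (0, 5) (LHS = 25, RHS = -25).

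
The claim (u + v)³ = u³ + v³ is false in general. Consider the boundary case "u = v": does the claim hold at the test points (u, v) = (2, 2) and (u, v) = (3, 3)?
At (2, 2): LHS = 64 ≠ RHS = 16
At (3, 3): LHS = 216 ≠ RHS = 54

Answer: No, fails at both test points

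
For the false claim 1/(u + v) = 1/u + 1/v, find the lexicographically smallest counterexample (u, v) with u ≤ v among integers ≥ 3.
Substituting (3, 3) into the claim:
LHS = 1/(3 + 3) = 1/6
RHS = 1/3 + 1/3 = 2/3

Since LHS ≠ RHS, this pair disproves the claim, and no lexicographically smaller pair (u ≤ v, integers ≥ 3) does.

For instance (10, 10) is also a counterexample (LHS = 1/20, RHS = 1/5), but it's lexicographically larger.

Answer: (u, v) = (3, 3)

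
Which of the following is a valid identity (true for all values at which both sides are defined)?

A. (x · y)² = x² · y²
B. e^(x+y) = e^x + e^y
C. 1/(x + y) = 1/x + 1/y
A: holds — e.g. at (1, 1), both sides equal 1.
B: fails at (0, 1) — LHS = e ≈ 2.718, RHS = 1 + e ≈ 3.718.
C: fails at (3, 3) — LHS = 1/6, RHS = 2/3.

Answer: A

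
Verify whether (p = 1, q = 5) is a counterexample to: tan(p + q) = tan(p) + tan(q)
Yes

Substituting p = 1, q = 5:
LHS = tan(1 + 5) = tan(6) ≈ -0.291
RHS = tan(1) + tan(5) ≈ -1.823

Since LHS ≠ RHS, this pair disproves the claim.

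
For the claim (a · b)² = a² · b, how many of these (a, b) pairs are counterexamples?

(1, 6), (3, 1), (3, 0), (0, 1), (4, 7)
Testing each pair:
(1, 6): LHS = 36, RHS = 6 → counterexample
(3, 1): LHS = 9, RHS = 9 → satisfies claim
(3, 0): LHS = 0, RHS = 0 → satisfies claim
(0, 1): LHS = 0, RHS = 0 → satisfies claim
(4, 7): LHS = 784, RHS = 112 → counterexample

That makes 2 counterexamples.

Answer: 2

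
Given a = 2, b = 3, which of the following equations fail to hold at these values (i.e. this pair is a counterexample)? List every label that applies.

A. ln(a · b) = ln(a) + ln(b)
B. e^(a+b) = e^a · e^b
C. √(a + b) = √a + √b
C

Evaluating each claim at the given values:
A. LHS = ln(6) ≈ 1.792, RHS = ln(2) + ln(3) ≈ 1.792 → holds here (LHS = RHS)
B. LHS = e^5 ≈ 148.4, RHS = e^5 ≈ 148.4 → holds here (LHS = RHS)
C. LHS = √(5) ≈ 2.236, RHS = √(2) + √(3) ≈ 3.146 → fails here (LHS ≠ RHS)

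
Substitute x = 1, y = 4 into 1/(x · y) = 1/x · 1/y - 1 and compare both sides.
LHS = 1/(1 · 4) = 1/4
RHS = 1/1 · 1/4 - 1 = -3/4

LHS ≠ RHS, so the equation does not hold here.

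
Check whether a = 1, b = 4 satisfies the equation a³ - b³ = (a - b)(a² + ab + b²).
Holds

Substituting a = 1, b = 4:

LHS = 1³ - 4³ = -63
RHS = (1 - 4)(1² + 1·4 + 4²) = -63

LHS = RHS, so the equation holds at this point.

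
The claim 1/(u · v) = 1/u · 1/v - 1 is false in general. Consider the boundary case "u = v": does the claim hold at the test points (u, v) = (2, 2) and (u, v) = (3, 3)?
No, fails at both test points

At (2, 2): LHS = 1/4 ≠ RHS = -3/4
At (3, 3): LHS = 1/9 ≠ RHS = -8/9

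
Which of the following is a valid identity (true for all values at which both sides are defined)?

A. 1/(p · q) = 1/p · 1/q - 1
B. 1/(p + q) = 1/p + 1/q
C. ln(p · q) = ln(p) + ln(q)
C

A: fails at (1, 3) — LHS = 1/3, RHS = -2/3.
B: fails at (5, 5) — LHS = 1/10, RHS = 2/5.
C: holds — e.g. at (2, 3), both sides equal ln(6) ≈ 1.792.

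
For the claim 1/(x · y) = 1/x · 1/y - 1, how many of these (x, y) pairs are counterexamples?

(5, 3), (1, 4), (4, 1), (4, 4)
4

Testing each pair:
(5, 3): LHS = 1/15, RHS = -14/15 → counterexample
(1, 4): LHS = 1/4, RHS = -3/4 → counterexample
(4, 1): LHS = 1/4, RHS = -3/4 → counterexample
(4, 4): LHS = 1/16, RHS = -15/16 → counterexample

That makes 4 counterexamples.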